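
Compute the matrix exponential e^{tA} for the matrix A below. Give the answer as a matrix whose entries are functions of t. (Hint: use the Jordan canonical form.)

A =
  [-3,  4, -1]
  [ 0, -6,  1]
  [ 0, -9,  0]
e^{tA} =
  [exp(-3*t), -3*t^2*exp(-3*t)/2 + 4*t*exp(-3*t), t^2*exp(-3*t)/2 - t*exp(-3*t)]
  [0, -3*t*exp(-3*t) + exp(-3*t), t*exp(-3*t)]
  [0, -9*t*exp(-3*t), 3*t*exp(-3*t) + exp(-3*t)]

Strategy: write A = P · J · P⁻¹ where J is a Jordan canonical form, so e^{tA} = P · e^{tJ} · P⁻¹, and e^{tJ} can be computed block-by-block.

A has Jordan form
J =
  [-3,  1,  0]
  [ 0, -3,  1]
  [ 0,  0, -3]
(up to reordering of blocks).

Per-block formulas:
  For a 3×3 Jordan block J_3(-3): exp(t · J_3(-3)) = e^(-3t)·(I + t·N + (t^2/2)·N^2), where N is the 3×3 nilpotent shift.

After assembling e^{tJ} and conjugating by P, we get:

e^{tA} =
  [exp(-3*t), -3*t^2*exp(-3*t)/2 + 4*t*exp(-3*t), t^2*exp(-3*t)/2 - t*exp(-3*t)]
  [0, -3*t*exp(-3*t) + exp(-3*t), t*exp(-3*t)]
  [0, -9*t*exp(-3*t), 3*t*exp(-3*t) + exp(-3*t)]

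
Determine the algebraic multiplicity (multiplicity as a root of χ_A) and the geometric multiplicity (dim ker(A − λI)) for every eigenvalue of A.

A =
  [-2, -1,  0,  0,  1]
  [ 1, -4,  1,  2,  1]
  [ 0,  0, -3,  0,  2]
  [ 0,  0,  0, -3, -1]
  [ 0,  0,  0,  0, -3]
λ = -3: alg = 5, geom = 2

Step 1 — factor the characteristic polynomial to read off the algebraic multiplicities:
  χ_A(x) = (x + 3)^5

Step 2 — compute geometric multiplicities via the rank-nullity identity g(λ) = n − rank(A − λI):
  rank(A − (-3)·I) = 3, so dim ker(A − (-3)·I) = n − 3 = 2

Summary:
  λ = -3: algebraic multiplicity = 5, geometric multiplicity = 2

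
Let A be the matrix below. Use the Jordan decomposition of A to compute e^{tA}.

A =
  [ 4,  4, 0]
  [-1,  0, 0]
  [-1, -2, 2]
e^{tA} =
  [2*t*exp(2*t) + exp(2*t), 4*t*exp(2*t), 0]
  [-t*exp(2*t), -2*t*exp(2*t) + exp(2*t), 0]
  [-t*exp(2*t), -2*t*exp(2*t), exp(2*t)]

Strategy: write A = P · J · P⁻¹ where J is a Jordan canonical form, so e^{tA} = P · e^{tJ} · P⁻¹, and e^{tJ} can be computed block-by-block.

A has Jordan form
J =
  [2, 1, 0]
  [0, 2, 0]
  [0, 0, 2]
(up to reordering of blocks).

Per-block formulas:
  For a 2×2 Jordan block J_2(2): exp(t · J_2(2)) = e^(2t)·(I + t·N), where N is the 2×2 nilpotent shift.
  For a 1×1 block at λ = 2: exp(t · [2]) = [e^(2t)].

After assembling e^{tJ} and conjugating by P, we get:

e^{tA} =
  [2*t*exp(2*t) + exp(2*t), 4*t*exp(2*t), 0]
  [-t*exp(2*t), -2*t*exp(2*t) + exp(2*t), 0]
  [-t*exp(2*t), -2*t*exp(2*t), exp(2*t)]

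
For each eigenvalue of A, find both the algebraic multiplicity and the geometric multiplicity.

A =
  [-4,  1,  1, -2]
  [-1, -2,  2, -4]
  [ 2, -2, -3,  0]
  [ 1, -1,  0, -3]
λ = -3: alg = 4, geom = 2

Step 1 — factor the characteristic polynomial to read off the algebraic multiplicities:
  χ_A(x) = (x + 3)^4

Step 2 — compute geometric multiplicities via the rank-nullity identity g(λ) = n − rank(A − λI):
  rank(A − (-3)·I) = 2, so dim ker(A − (-3)·I) = n − 2 = 2

Summary:
  λ = -3: algebraic multiplicity = 4, geometric multiplicity = 2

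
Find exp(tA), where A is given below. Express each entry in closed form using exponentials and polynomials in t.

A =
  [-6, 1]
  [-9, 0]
e^{tA} =
  [-3*t*exp(-3*t) + exp(-3*t), t*exp(-3*t)]
  [-9*t*exp(-3*t), 3*t*exp(-3*t) + exp(-3*t)]

Strategy: write A = P · J · P⁻¹ where J is a Jordan canonical form, so e^{tA} = P · e^{tJ} · P⁻¹, and e^{tJ} can be computed block-by-block.

A has Jordan form
J =
  [-3,  1]
  [ 0, -3]
(up to reordering of blocks).

Per-block formulas:
  For a 2×2 Jordan block J_2(-3): exp(t · J_2(-3)) = e^(-3t)·(I + t·N), where N is the 2×2 nilpotent shift.

After assembling e^{tJ} and conjugating by P, we get:

e^{tA} =
  [-3*t*exp(-3*t) + exp(-3*t), t*exp(-3*t)]
  [-9*t*exp(-3*t), 3*t*exp(-3*t) + exp(-3*t)]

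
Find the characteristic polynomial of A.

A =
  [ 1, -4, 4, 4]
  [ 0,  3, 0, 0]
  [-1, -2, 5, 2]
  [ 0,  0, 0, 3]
x^4 - 12*x^3 + 54*x^2 - 108*x + 81

Expanding det(x·I − A) (e.g. by cofactor expansion or by noting that A is similar to its Jordan form J, which has the same characteristic polynomial as A) gives
  χ_A(x) = x^4 - 12*x^3 + 54*x^2 - 108*x + 81
which factors as (x - 3)^4. The eigenvalues (with algebraic multiplicities) are λ = 3 with multiplicity 4.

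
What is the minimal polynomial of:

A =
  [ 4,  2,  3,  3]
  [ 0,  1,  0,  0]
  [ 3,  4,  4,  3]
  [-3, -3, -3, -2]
x^3 - 6*x^2 + 9*x - 4

The characteristic polynomial is χ_A(x) = (x - 4)*(x - 1)^3, so the eigenvalues are known. The minimal polynomial is
  m_A(x) = Π_λ (x − λ)^{k_λ}
where k_λ is the size of the *largest* Jordan block for λ (equivalently, the smallest k with (A − λI)^k v = 0 for every generalised eigenvector v of λ).

  λ = 1: largest Jordan block has size 2, contributing (x − 1)^2
  λ = 4: largest Jordan block has size 1, contributing (x − 4)

So m_A(x) = (x - 4)*(x - 1)^2 = x^3 - 6*x^2 + 9*x - 4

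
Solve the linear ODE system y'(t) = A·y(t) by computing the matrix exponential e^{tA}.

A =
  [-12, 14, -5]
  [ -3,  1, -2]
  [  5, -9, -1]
e^{tA} =
  [-3*t^2*exp(-4*t)/2 - 8*t*exp(-4*t) + exp(-4*t), 3*t^2*exp(-4*t)/2 + 14*t*exp(-4*t), -3*t^2*exp(-4*t)/2 - 5*t*exp(-4*t)]
  [-t^2*exp(-4*t)/2 - 3*t*exp(-4*t), t^2*exp(-4*t)/2 + 5*t*exp(-4*t) + exp(-4*t), -t^2*exp(-4*t)/2 - 2*t*exp(-4*t)]
  [t^2*exp(-4*t) + 5*t*exp(-4*t), -t^2*exp(-4*t) - 9*t*exp(-4*t), t^2*exp(-4*t) + 3*t*exp(-4*t) + exp(-4*t)]

Strategy: write A = P · J · P⁻¹ where J is a Jordan canonical form, so e^{tA} = P · e^{tJ} · P⁻¹, and e^{tJ} can be computed block-by-block.

A has Jordan form
J =
  [-4,  1,  0]
  [ 0, -4,  1]
  [ 0,  0, -4]
(up to reordering of blocks).

Per-block formulas:
  For a 3×3 Jordan block J_3(-4): exp(t · J_3(-4)) = e^(-4t)·(I + t·N + (t^2/2)·N^2), where N is the 3×3 nilpotent shift.

After assembling e^{tJ} and conjugating by P, we get:

e^{tA} =
  [-3*t^2*exp(-4*t)/2 - 8*t*exp(-4*t) + exp(-4*t), 3*t^2*exp(-4*t)/2 + 14*t*exp(-4*t), -3*t^2*exp(-4*t)/2 - 5*t*exp(-4*t)]
  [-t^2*exp(-4*t)/2 - 3*t*exp(-4*t), t^2*exp(-4*t)/2 + 5*t*exp(-4*t) + exp(-4*t), -t^2*exp(-4*t)/2 - 2*t*exp(-4*t)]
  [t^2*exp(-4*t) + 5*t*exp(-4*t), -t^2*exp(-4*t) - 9*t*exp(-4*t), t^2*exp(-4*t) + 3*t*exp(-4*t) + exp(-4*t)]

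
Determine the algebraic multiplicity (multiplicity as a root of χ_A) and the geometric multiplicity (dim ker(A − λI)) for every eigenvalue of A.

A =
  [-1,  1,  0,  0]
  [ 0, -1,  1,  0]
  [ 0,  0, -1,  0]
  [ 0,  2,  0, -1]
λ = -1: alg = 4, geom = 2

Step 1 — factor the characteristic polynomial to read off the algebraic multiplicities:
  χ_A(x) = (x + 1)^4

Step 2 — compute geometric multiplicities via the rank-nullity identity g(λ) = n − rank(A − λI):
  rank(A − (-1)·I) = 2, so dim ker(A − (-1)·I) = n − 2 = 2

Summary:
  λ = -1: algebraic multiplicity = 4, geometric multiplicity = 2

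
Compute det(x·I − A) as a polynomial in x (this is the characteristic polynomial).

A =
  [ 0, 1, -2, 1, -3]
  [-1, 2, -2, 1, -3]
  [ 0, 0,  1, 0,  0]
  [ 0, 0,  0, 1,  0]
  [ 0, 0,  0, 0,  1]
x^5 - 5*x^4 + 10*x^3 - 10*x^2 + 5*x - 1

Expanding det(x·I − A) (e.g. by cofactor expansion or by noting that A is similar to its Jordan form J, which has the same characteristic polynomial as A) gives
  χ_A(x) = x^5 - 5*x^4 + 10*x^3 - 10*x^2 + 5*x - 1
which factors as (x - 1)^5. The eigenvalues (with algebraic multiplicities) are λ = 1 with multiplicity 5.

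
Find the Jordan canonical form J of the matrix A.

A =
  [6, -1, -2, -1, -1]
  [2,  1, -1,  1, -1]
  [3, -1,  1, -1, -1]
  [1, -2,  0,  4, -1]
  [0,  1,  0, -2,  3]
J_3(3) ⊕ J_2(3)

The characteristic polynomial is
  det(x·I − A) = x^5 - 15*x^4 + 90*x^3 - 270*x^2 + 405*x - 243 = (x - 3)^5

Eigenvalues and multiplicities (the geometric multiplicity of λ is n − rank(A − λI), which equals the number of Jordan blocks for λ):
  λ = 3: algebraic multiplicity = 5, geometric multiplicity = 2

Determining the block sizes for each eigenvalue:
  λ = 3: with am = 5 and gm = 2, the partition is not yet determined (e.g. several partitions of 5 into 2 parts exist). Let N = A − (3)·I. Computing rank(N^1) = 3, rank(N^2) = 1, rank(N^3) = 0; the number of blocks of size ≥ j is rank(N^{j−1}) − rank(N^j), giving [2, 2, 1]. So we have 1 block(s) of size 3, 1 block(s) of size 2 → block sizes [3, 2]

Assembling the blocks gives a Jordan form
J =
  [3, 1, 0, 0, 0]
  [0, 3, 1, 0, 0]
  [0, 0, 3, 0, 0]
  [0, 0, 0, 3, 1]
  [0, 0, 0, 0, 3]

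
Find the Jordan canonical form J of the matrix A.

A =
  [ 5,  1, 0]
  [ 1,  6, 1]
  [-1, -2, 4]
J_3(5)

The characteristic polynomial is
  det(x·I − A) = x^3 - 15*x^2 + 75*x - 125 = (x - 5)^3

Eigenvalues and multiplicities (the geometric multiplicity of λ is n − rank(A − λI), which equals the number of Jordan blocks for λ):
  λ = 5: algebraic multiplicity = 3, geometric multiplicity = 1

Determining the block sizes for each eigenvalue:
  λ = 5: one block (gm = 1), so the single block has size am = 3 → block sizes [3]

Assembling the blocks gives a Jordan form
J =
  [5, 1, 0]
  [0, 5, 1]
  [0, 0, 5]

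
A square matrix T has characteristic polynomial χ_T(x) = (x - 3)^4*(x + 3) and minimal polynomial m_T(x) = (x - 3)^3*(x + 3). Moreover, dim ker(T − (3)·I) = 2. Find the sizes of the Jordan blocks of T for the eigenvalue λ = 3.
Block sizes for λ = 3: [3, 1]

Step 1 — from the characteristic polynomial, algebraic multiplicity of λ = 3 is 4. From dim ker(T − (3)·I) = 2, there are exactly 2 Jordan blocks for λ = 3.
Step 2 — from the minimal polynomial, the factor (x − 3)^3 tells us the largest block for λ = 3 has size 3.
Step 3 — with total size 4, 2 blocks, and largest block 3, the block sizes (in nonincreasing order) are [3, 1].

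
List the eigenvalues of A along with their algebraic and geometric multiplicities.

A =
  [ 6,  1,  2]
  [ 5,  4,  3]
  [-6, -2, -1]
λ = 3: alg = 3, geom = 1

Step 1 — factor the characteristic polynomial to read off the algebraic multiplicities:
  χ_A(x) = (x - 3)^3

Step 2 — compute geometric multiplicities via the rank-nullity identity g(λ) = n − rank(A − λI):
  rank(A − (3)·I) = 2, so dim ker(A − (3)·I) = n − 2 = 1

Summary:
  λ = 3: algebraic multiplicity = 3, geometric multiplicity = 1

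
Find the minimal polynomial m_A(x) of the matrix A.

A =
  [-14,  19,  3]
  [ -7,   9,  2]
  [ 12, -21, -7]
x^3 + 12*x^2 + 48*x + 64

The characteristic polynomial is χ_A(x) = (x + 4)^3, so the eigenvalues are known. The minimal polynomial is
  m_A(x) = Π_λ (x − λ)^{k_λ}
where k_λ is the size of the *largest* Jordan block for λ (equivalently, the smallest k with (A − λI)^k v = 0 for every generalised eigenvector v of λ).

  λ = -4: largest Jordan block has size 3, contributing (x + 4)^3

So m_A(x) = (x + 4)^3 = x^3 + 12*x^2 + 48*x + 64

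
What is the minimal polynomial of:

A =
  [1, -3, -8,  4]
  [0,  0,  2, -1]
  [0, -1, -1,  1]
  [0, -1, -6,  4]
x^3 - 3*x^2 + 3*x - 1

The characteristic polynomial is χ_A(x) = (x - 1)^4, so the eigenvalues are known. The minimal polynomial is
  m_A(x) = Π_λ (x − λ)^{k_λ}
where k_λ is the size of the *largest* Jordan block for λ (equivalently, the smallest k with (A − λI)^k v = 0 for every generalised eigenvector v of λ).

  λ = 1: largest Jordan block has size 3, contributing (x − 1)^3

So m_A(x) = (x - 1)^3 = x^3 - 3*x^2 + 3*x - 1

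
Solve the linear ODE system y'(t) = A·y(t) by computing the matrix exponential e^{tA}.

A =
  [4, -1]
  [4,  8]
e^{tA} =
  [-2*t*exp(6*t) + exp(6*t), -t*exp(6*t)]
  [4*t*exp(6*t), 2*t*exp(6*t) + exp(6*t)]

Strategy: write A = P · J · P⁻¹ where J is a Jordan canonical form, so e^{tA} = P · e^{tJ} · P⁻¹, and e^{tJ} can be computed block-by-block.

A has Jordan form
J =
  [6, 1]
  [0, 6]
(up to reordering of blocks).

Per-block formulas:
  For a 2×2 Jordan block J_2(6): exp(t · J_2(6)) = e^(6t)·(I + t·N), where N is the 2×2 nilpotent shift.

After assembling e^{tJ} and conjugating by P, we get:

e^{tA} =
  [-2*t*exp(6*t) + exp(6*t), -t*exp(6*t)]
  [4*t*exp(6*t), 2*t*exp(6*t) + exp(6*t)]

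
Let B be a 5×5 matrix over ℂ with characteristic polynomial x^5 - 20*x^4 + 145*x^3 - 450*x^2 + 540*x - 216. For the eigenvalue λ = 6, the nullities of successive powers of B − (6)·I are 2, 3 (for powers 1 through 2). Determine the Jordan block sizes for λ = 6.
Block sizes for λ = 6: [2, 1]

From the dimensions of kernels of powers, the number of Jordan blocks of size at least j is d_j − d_{j−1} where d_j = dim ker(N^j) (with d_0 = 0). Computing the differences gives [2, 1].
The number of blocks of size exactly k is (#blocks of size ≥ k) − (#blocks of size ≥ k + 1), so the partition is: 1 block(s) of size 1, 1 block(s) of size 2.
In nonincreasing order the block sizes are [2, 1].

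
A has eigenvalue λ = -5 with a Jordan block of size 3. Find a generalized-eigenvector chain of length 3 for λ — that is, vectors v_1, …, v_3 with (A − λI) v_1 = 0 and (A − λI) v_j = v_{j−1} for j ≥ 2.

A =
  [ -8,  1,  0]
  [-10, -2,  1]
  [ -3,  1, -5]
A Jordan chain for λ = -5 of length 3:
v_1 = (-1, -3, -1)ᵀ
v_2 = (-3, -10, -3)ᵀ
v_3 = (1, 0, 0)ᵀ

Let N = A − (-5)·I. We want v_3 with N^3 v_3 = 0 but N^2 v_3 ≠ 0; then v_{j-1} := N · v_j for j = 3, …, 2.

Pick v_3 = (1, 0, 0)ᵀ.
Then v_2 = N · v_3 = (-3, -10, -3)ᵀ.
Then v_1 = N · v_2 = (-1, -3, -1)ᵀ.

Sanity check: (A − (-5)·I) v_1 = (0, 0, 0)ᵀ = 0. ✓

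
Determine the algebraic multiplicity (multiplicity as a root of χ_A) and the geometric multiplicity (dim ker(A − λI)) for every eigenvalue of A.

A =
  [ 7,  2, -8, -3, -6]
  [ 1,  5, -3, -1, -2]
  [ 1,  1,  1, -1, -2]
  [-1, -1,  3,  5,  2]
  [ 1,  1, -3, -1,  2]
λ = 4: alg = 5, geom = 3

Step 1 — factor the characteristic polynomial to read off the algebraic multiplicities:
  χ_A(x) = (x - 4)^5

Step 2 — compute geometric multiplicities via the rank-nullity identity g(λ) = n − rank(A − λI):
  rank(A − (4)·I) = 2, so dim ker(A − (4)·I) = n − 2 = 3

Summary:
  λ = 4: algebraic multiplicity = 5, geometric multiplicity = 3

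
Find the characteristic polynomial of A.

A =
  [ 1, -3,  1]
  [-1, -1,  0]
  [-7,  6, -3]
x^3 + 3*x^2 + 3*x + 1

Expanding det(x·I − A) (e.g. by cofactor expansion or by noting that A is similar to its Jordan form J, which has the same characteristic polynomial as A) gives
  χ_A(x) = x^3 + 3*x^2 + 3*x + 1
which factors as (x + 1)^3. The eigenvalues (with algebraic multiplicities) are λ = -1 with multiplicity 3.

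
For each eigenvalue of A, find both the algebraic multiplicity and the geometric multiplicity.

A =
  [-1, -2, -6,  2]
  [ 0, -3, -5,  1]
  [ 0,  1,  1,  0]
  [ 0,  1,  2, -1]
λ = -1: alg = 4, geom = 2

Step 1 — factor the characteristic polynomial to read off the algebraic multiplicities:
  χ_A(x) = (x + 1)^4

Step 2 — compute geometric multiplicities via the rank-nullity identity g(λ) = n − rank(A − λI):
  rank(A − (-1)·I) = 2, so dim ker(A − (-1)·I) = n − 2 = 2

Summary:
  λ = -1: algebraic multiplicity = 4, geometric multiplicity = 2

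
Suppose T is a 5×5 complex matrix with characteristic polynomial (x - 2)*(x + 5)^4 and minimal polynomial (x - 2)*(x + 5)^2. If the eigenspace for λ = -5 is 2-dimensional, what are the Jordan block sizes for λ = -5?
Block sizes for λ = -5: [2, 2]

Step 1 — from the characteristic polynomial, algebraic multiplicity of λ = -5 is 4. From dim ker(T − (-5)·I) = 2, there are exactly 2 Jordan blocks for λ = -5.
Step 2 — from the minimal polynomial, the factor (x + 5)^2 tells us the largest block for λ = -5 has size 2.
Step 3 — with total size 4, 2 blocks, and largest block 2, the block sizes (in nonincreasing order) are [2, 2].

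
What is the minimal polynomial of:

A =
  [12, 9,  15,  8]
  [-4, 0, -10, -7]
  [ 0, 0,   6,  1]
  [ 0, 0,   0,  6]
x^2 - 12*x + 36

The characteristic polynomial is χ_A(x) = (x - 6)^4, so the eigenvalues are known. The minimal polynomial is
  m_A(x) = Π_λ (x − λ)^{k_λ}
where k_λ is the size of the *largest* Jordan block for λ (equivalently, the smallest k with (A − λI)^k v = 0 for every generalised eigenvector v of λ).

  λ = 6: largest Jordan block has size 2, contributing (x − 6)^2

So m_A(x) = (x - 6)^2 = x^2 - 12*x + 36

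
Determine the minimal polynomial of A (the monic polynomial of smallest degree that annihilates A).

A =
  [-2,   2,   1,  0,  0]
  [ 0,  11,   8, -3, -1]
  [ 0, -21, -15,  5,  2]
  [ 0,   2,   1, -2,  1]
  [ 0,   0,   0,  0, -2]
x^3 + 6*x^2 + 12*x + 8

The characteristic polynomial is χ_A(x) = (x + 2)^5, so the eigenvalues are known. The minimal polynomial is
  m_A(x) = Π_λ (x − λ)^{k_λ}
where k_λ is the size of the *largest* Jordan block for λ (equivalently, the smallest k with (A − λI)^k v = 0 for every generalised eigenvector v of λ).

  λ = -2: largest Jordan block has size 3, contributing (x + 2)^3

So m_A(x) = (x + 2)^3 = x^3 + 6*x^2 + 12*x + 8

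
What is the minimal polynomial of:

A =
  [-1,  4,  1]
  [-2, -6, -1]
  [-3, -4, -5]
x^3 + 12*x^2 + 48*x + 64

The characteristic polynomial is χ_A(x) = (x + 4)^3, so the eigenvalues are known. The minimal polynomial is
  m_A(x) = Π_λ (x − λ)^{k_λ}
where k_λ is the size of the *largest* Jordan block for λ (equivalently, the smallest k with (A − λI)^k v = 0 for every generalised eigenvector v of λ).

  λ = -4: largest Jordan block has size 3, contributing (x + 4)^3

So m_A(x) = (x + 4)^3 = x^3 + 12*x^2 + 48*x + 64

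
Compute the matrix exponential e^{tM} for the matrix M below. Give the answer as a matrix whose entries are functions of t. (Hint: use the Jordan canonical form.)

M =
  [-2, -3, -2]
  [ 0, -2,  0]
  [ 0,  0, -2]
e^{tM} =
  [exp(-2*t), -3*t*exp(-2*t), -2*t*exp(-2*t)]
  [0, exp(-2*t), 0]
  [0, 0, exp(-2*t)]

Strategy: write M = P · J · P⁻¹ where J is a Jordan canonical form, so e^{tM} = P · e^{tJ} · P⁻¹, and e^{tJ} can be computed block-by-block.

M has Jordan form
J =
  [-2,  1,  0]
  [ 0, -2,  0]
  [ 0,  0, -2]
(up to reordering of blocks).

Per-block formulas:
  For a 1×1 block at λ = -2: exp(t · [-2]) = [e^(-2t)].
  For a 2×2 Jordan block J_2(-2): exp(t · J_2(-2)) = e^(-2t)·(I + t·N), where N is the 2×2 nilpotent shift.

After assembling e^{tJ} and conjugating by P, we get:

e^{tM} =
  [exp(-2*t), -3*t*exp(-2*t), -2*t*exp(-2*t)]
  [0, exp(-2*t), 0]
  [0, 0, exp(-2*t)]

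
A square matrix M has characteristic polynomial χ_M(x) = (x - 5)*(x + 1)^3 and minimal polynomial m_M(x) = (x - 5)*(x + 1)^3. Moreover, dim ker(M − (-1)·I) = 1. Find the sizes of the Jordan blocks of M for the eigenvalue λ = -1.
Block sizes for λ = -1: [3]

Step 1 — from the characteristic polynomial, algebraic multiplicity of λ = -1 is 3. From dim ker(M − (-1)·I) = 1, there are exactly 1 Jordan blocks for λ = -1.
Step 2 — from the minimal polynomial, the factor (x + 1)^3 tells us the largest block for λ = -1 has size 3.
Step 3 — with total size 3, 1 blocks, and largest block 3, the block sizes (in nonincreasing order) are [3].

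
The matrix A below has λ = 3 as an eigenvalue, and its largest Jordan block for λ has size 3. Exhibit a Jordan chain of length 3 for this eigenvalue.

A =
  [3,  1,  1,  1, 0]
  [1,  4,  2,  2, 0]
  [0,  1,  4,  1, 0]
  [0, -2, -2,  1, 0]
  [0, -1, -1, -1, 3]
A Jordan chain for λ = 3 of length 3:
v_1 = (1, 1, 1, -2, -1)ᵀ
v_2 = (0, 1, 0, 0, 0)ᵀ
v_3 = (1, 0, 0, 0, 0)ᵀ

Let N = A − (3)·I. We want v_3 with N^3 v_3 = 0 but N^2 v_3 ≠ 0; then v_{j-1} := N · v_j for j = 3, …, 2.

Pick v_3 = (1, 0, 0, 0, 0)ᵀ.
Then v_2 = N · v_3 = (0, 1, 0, 0, 0)ᵀ.
Then v_1 = N · v_2 = (1, 1, 1, -2, -1)ᵀ.

Sanity check: (A − (3)·I) v_1 = (0, 0, 0, 0, 0)ᵀ = 0. ✓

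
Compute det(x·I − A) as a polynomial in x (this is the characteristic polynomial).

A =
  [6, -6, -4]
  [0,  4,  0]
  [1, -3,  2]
x^3 - 12*x^2 + 48*x - 64

Expanding det(x·I − A) (e.g. by cofactor expansion or by noting that A is similar to its Jordan form J, which has the same characteristic polynomial as A) gives
  χ_A(x) = x^3 - 12*x^2 + 48*x - 64
which factors as (x - 4)^3. The eigenvalues (with algebraic multiplicities) are λ = 4 with multiplicity 3.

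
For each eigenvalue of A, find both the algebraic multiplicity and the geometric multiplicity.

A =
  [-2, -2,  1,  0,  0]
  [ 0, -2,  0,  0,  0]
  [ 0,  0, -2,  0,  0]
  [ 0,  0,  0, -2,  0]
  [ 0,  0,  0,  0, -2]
λ = -2: alg = 5, geom = 4

Step 1 — factor the characteristic polynomial to read off the algebraic multiplicities:
  χ_A(x) = (x + 2)^5

Step 2 — compute geometric multiplicities via the rank-nullity identity g(λ) = n − rank(A − λI):
  rank(A − (-2)·I) = 1, so dim ker(A − (-2)·I) = n − 1 = 4

Summary:
  λ = -2: algebraic multiplicity = 5, geometric multiplicity = 4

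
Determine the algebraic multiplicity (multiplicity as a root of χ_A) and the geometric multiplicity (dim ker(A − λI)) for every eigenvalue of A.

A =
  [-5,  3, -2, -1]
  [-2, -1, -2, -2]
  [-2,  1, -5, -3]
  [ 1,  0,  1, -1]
λ = -3: alg = 4, geom = 2

Step 1 — factor the characteristic polynomial to read off the algebraic multiplicities:
  χ_A(x) = (x + 3)^4

Step 2 — compute geometric multiplicities via the rank-nullity identity g(λ) = n − rank(A − λI):
  rank(A − (-3)·I) = 2, so dim ker(A − (-3)·I) = n − 2 = 2

Summary:
  λ = -3: algebraic multiplicity = 4, geometric multiplicity = 2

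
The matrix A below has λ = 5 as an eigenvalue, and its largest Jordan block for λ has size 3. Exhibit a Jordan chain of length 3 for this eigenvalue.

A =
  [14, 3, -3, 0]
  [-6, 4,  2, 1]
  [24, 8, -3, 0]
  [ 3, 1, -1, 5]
A Jordan chain for λ = 5 of length 3:
v_1 = (-9, 3, -24, -3)ᵀ
v_2 = (9, -6, 24, 3)ᵀ
v_3 = (1, 0, 0, 0)ᵀ

Let N = A − (5)·I. We want v_3 with N^3 v_3 = 0 but N^2 v_3 ≠ 0; then v_{j-1} := N · v_j for j = 3, …, 2.

Pick v_3 = (1, 0, 0, 0)ᵀ.
Then v_2 = N · v_3 = (9, -6, 24, 3)ᵀ.
Then v_1 = N · v_2 = (-9, 3, -24, -3)ᵀ.

Sanity check: (A − (5)·I) v_1 = (0, 0, 0, 0)ᵀ = 0. ✓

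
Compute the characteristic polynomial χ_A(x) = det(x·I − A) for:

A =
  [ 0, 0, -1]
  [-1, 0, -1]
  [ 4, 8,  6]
x^3 - 6*x^2 + 12*x - 8

Expanding det(x·I − A) (e.g. by cofactor expansion or by noting that A is similar to its Jordan form J, which has the same characteristic polynomial as A) gives
  χ_A(x) = x^3 - 6*x^2 + 12*x - 8
which factors as (x - 2)^3. The eigenvalues (with algebraic multiplicities) are λ = 2 with multiplicity 3.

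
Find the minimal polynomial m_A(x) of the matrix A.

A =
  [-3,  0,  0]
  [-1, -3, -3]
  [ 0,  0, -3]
x^2 + 6*x + 9

The characteristic polynomial is χ_A(x) = (x + 3)^3, so the eigenvalues are known. The minimal polynomial is
  m_A(x) = Π_λ (x − λ)^{k_λ}
where k_λ is the size of the *largest* Jordan block for λ (equivalently, the smallest k with (A − λI)^k v = 0 for every generalised eigenvector v of λ).

  λ = -3: largest Jordan block has size 2, contributing (x + 3)^2

So m_A(x) = (x + 3)^2 = x^2 + 6*x + 9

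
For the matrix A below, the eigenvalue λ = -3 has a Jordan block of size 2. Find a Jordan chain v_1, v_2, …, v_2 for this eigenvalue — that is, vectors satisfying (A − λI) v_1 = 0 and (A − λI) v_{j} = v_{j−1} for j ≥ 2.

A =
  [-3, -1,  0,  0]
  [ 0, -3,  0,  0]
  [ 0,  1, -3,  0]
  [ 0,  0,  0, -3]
A Jordan chain for λ = -3 of length 2:
v_1 = (-1, 0, 1, 0)ᵀ
v_2 = (0, 1, 0, 0)ᵀ

Let N = A − (-3)·I. We want v_2 with N^2 v_2 = 0 but N^1 v_2 ≠ 0; then v_{j-1} := N · v_j for j = 2, …, 2.

Pick v_2 = (0, 1, 0, 0)ᵀ.
Then v_1 = N · v_2 = (-1, 0, 1, 0)ᵀ.

Sanity check: (A − (-3)·I) v_1 = (0, 0, 0, 0)ᵀ = 0. ✓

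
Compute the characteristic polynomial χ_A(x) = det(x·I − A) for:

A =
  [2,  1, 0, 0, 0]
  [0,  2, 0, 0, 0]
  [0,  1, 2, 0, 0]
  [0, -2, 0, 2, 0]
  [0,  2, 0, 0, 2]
x^5 - 10*x^4 + 40*x^3 - 80*x^2 + 80*x - 32

Expanding det(x·I − A) (e.g. by cofactor expansion or by noting that A is similar to its Jordan form J, which has the same characteristic polynomial as A) gives
  χ_A(x) = x^5 - 10*x^4 + 40*x^3 - 80*x^2 + 80*x - 32
which factors as (x - 2)^5. The eigenvalues (with algebraic multiplicities) are λ = 2 with multiplicity 5.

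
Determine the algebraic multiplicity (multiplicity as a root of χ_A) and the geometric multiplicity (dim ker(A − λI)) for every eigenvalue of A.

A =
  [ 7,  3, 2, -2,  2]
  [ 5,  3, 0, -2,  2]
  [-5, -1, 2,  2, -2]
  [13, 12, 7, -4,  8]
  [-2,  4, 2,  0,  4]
λ = 2: alg = 4, geom = 2; λ = 4: alg = 1, geom = 1

Step 1 — factor the characteristic polynomial to read off the algebraic multiplicities:
  χ_A(x) = (x - 4)*(x - 2)^4

Step 2 — compute geometric multiplicities via the rank-nullity identity g(λ) = n − rank(A − λI):
  rank(A − (2)·I) = 3, so dim ker(A − (2)·I) = n − 3 = 2
  rank(A − (4)·I) = 4, so dim ker(A − (4)·I) = n − 4 = 1

Summary:
  λ = 2: algebraic multiplicity = 4, geometric multiplicity = 2
  λ = 4: algebraic multiplicity = 1, geometric multiplicity = 1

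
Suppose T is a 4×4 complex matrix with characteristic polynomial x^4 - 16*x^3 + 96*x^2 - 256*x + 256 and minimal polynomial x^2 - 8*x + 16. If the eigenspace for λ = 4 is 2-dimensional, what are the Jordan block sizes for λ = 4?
Block sizes for λ = 4: [2, 2]

Step 1 — from the characteristic polynomial, algebraic multiplicity of λ = 4 is 4. From dim ker(T − (4)·I) = 2, there are exactly 2 Jordan blocks for λ = 4.
Step 2 — from the minimal polynomial, the factor (x − 4)^2 tells us the largest block for λ = 4 has size 2.
Step 3 — with total size 4, 2 blocks, and largest block 2, the block sizes (in nonincreasing order) are [2, 2].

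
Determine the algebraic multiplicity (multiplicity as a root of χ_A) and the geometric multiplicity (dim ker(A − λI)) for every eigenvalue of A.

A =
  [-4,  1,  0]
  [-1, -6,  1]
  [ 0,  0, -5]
λ = -5: alg = 3, geom = 1

Step 1 — factor the characteristic polynomial to read off the algebraic multiplicities:
  χ_A(x) = (x + 5)^3

Step 2 — compute geometric multiplicities via the rank-nullity identity g(λ) = n − rank(A − λI):
  rank(A − (-5)·I) = 2, so dim ker(A − (-5)·I) = n − 2 = 1

Summary:
  λ = -5: algebraic multiplicity = 3, geometric multiplicity = 1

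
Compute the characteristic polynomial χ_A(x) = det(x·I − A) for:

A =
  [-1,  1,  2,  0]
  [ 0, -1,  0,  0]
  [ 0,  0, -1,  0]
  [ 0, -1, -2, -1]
x^4 + 4*x^3 + 6*x^2 + 4*x + 1

Expanding det(x·I − A) (e.g. by cofactor expansion or by noting that A is similar to its Jordan form J, which has the same characteristic polynomial as A) gives
  χ_A(x) = x^4 + 4*x^3 + 6*x^2 + 4*x + 1
which factors as (x + 1)^4. The eigenvalues (with algebraic multiplicities) are λ = -1 with multiplicity 4.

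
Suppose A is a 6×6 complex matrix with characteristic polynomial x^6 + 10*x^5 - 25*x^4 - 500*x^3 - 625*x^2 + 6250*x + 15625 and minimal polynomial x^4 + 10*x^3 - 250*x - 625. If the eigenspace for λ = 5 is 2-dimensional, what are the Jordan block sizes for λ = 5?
Block sizes for λ = 5: [1, 1]

Step 1 — from the characteristic polynomial, algebraic multiplicity of λ = 5 is 2. From dim ker(A − (5)·I) = 2, there are exactly 2 Jordan blocks for λ = 5.
Step 2 — from the minimal polynomial, the factor (x − 5) tells us the largest block for λ = 5 has size 1.
Step 3 — with total size 2, 2 blocks, and largest block 1, the block sizes (in nonincreasing order) are [1, 1].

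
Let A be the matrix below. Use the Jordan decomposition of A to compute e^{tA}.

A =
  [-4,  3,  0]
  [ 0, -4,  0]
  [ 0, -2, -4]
e^{tA} =
  [exp(-4*t), 3*t*exp(-4*t), 0]
  [0, exp(-4*t), 0]
  [0, -2*t*exp(-4*t), exp(-4*t)]

Strategy: write A = P · J · P⁻¹ where J is a Jordan canonical form, so e^{tA} = P · e^{tJ} · P⁻¹, and e^{tJ} can be computed block-by-block.

A has Jordan form
J =
  [-4,  1,  0]
  [ 0, -4,  0]
  [ 0,  0, -4]
(up to reordering of blocks).

Per-block formulas:
  For a 1×1 block at λ = -4: exp(t · [-4]) = [e^(-4t)].
  For a 2×2 Jordan block J_2(-4): exp(t · J_2(-4)) = e^(-4t)·(I + t·N), where N is the 2×2 nilpotent shift.

After assembling e^{tJ} and conjugating by P, we get:

e^{tA} =
  [exp(-4*t), 3*t*exp(-4*t), 0]
  [0, exp(-4*t), 0]
  [0, -2*t*exp(-4*t), exp(-4*t)]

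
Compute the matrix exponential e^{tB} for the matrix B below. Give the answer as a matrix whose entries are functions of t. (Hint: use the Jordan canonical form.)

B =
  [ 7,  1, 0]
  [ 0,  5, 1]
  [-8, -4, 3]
e^{tB} =
  [2*t^2*exp(5*t) + 2*t*exp(5*t) + exp(5*t), t^2*exp(5*t) + t*exp(5*t), t^2*exp(5*t)/2]
  [-4*t^2*exp(5*t), -2*t^2*exp(5*t) + exp(5*t), -t^2*exp(5*t) + t*exp(5*t)]
  [-8*t*exp(5*t), -4*t*exp(5*t), -2*t*exp(5*t) + exp(5*t)]

Strategy: write B = P · J · P⁻¹ where J is a Jordan canonical form, so e^{tB} = P · e^{tJ} · P⁻¹, and e^{tJ} can be computed block-by-block.

B has Jordan form
J =
  [5, 1, 0]
  [0, 5, 1]
  [0, 0, 5]
(up to reordering of blocks).

Per-block formulas:
  For a 3×3 Jordan block J_3(5): exp(t · J_3(5)) = e^(5t)·(I + t·N + (t^2/2)·N^2), where N is the 3×3 nilpotent shift.

After assembling e^{tJ} and conjugating by P, we get:

e^{tB} =
  [2*t^2*exp(5*t) + 2*t*exp(5*t) + exp(5*t), t^2*exp(5*t) + t*exp(5*t), t^2*exp(5*t)/2]
  [-4*t^2*exp(5*t), -2*t^2*exp(5*t) + exp(5*t), -t^2*exp(5*t) + t*exp(5*t)]
  [-8*t*exp(5*t), -4*t*exp(5*t), -2*t*exp(5*t) + exp(5*t)]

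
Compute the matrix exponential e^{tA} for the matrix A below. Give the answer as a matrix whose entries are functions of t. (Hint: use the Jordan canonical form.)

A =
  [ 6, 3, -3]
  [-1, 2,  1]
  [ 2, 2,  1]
e^{tA} =
  [3*t*exp(3*t) + exp(3*t), 3*t*exp(3*t), -3*t*exp(3*t)]
  [-t*exp(3*t), -t*exp(3*t) + exp(3*t), t*exp(3*t)]
  [2*t*exp(3*t), 2*t*exp(3*t), -2*t*exp(3*t) + exp(3*t)]

Strategy: write A = P · J · P⁻¹ where J is a Jordan canonical form, so e^{tA} = P · e^{tJ} · P⁻¹, and e^{tJ} can be computed block-by-block.

A has Jordan form
J =
  [3, 1, 0]
  [0, 3, 0]
  [0, 0, 3]
(up to reordering of blocks).

Per-block formulas:
  For a 2×2 Jordan block J_2(3): exp(t · J_2(3)) = e^(3t)·(I + t·N), where N is the 2×2 nilpotent shift.
  For a 1×1 block at λ = 3: exp(t · [3]) = [e^(3t)].

After assembling e^{tJ} and conjugating by P, we get:

e^{tA} =
  [3*t*exp(3*t) + exp(3*t), 3*t*exp(3*t), -3*t*exp(3*t)]
  [-t*exp(3*t), -t*exp(3*t) + exp(3*t), t*exp(3*t)]
  [2*t*exp(3*t), 2*t*exp(3*t), -2*t*exp(3*t) + exp(3*t)]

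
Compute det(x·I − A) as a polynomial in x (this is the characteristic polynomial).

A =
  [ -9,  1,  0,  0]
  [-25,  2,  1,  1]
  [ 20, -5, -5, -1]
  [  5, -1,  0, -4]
x^4 + 16*x^3 + 96*x^2 + 256*x + 256

Expanding det(x·I − A) (e.g. by cofactor expansion or by noting that A is similar to its Jordan form J, which has the same characteristic polynomial as A) gives
  χ_A(x) = x^4 + 16*x^3 + 96*x^2 + 256*x + 256
which factors as (x + 4)^4. The eigenvalues (with algebraic multiplicities) are λ = -4 with multiplicity 4.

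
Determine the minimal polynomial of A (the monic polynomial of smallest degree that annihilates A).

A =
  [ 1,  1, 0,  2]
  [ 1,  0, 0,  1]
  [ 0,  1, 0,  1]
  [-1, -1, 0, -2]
x^3 + x^2

The characteristic polynomial is χ_A(x) = x^3*(x + 1), so the eigenvalues are known. The minimal polynomial is
  m_A(x) = Π_λ (x − λ)^{k_λ}
where k_λ is the size of the *largest* Jordan block for λ (equivalently, the smallest k with (A − λI)^k v = 0 for every generalised eigenvector v of λ).

  λ = -1: largest Jordan block has size 1, contributing (x + 1)
  λ = 0: largest Jordan block has size 2, contributing (x − 0)^2

So m_A(x) = x^2*(x + 1) = x^3 + x^2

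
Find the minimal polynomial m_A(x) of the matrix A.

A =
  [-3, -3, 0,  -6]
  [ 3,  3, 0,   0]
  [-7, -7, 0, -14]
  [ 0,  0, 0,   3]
x^3 - 3*x^2

The characteristic polynomial is χ_A(x) = x^3*(x - 3), so the eigenvalues are known. The minimal polynomial is
  m_A(x) = Π_λ (x − λ)^{k_λ}
where k_λ is the size of the *largest* Jordan block for λ (equivalently, the smallest k with (A − λI)^k v = 0 for every generalised eigenvector v of λ).

  λ = 0: largest Jordan block has size 2, contributing (x − 0)^2
  λ = 3: largest Jordan block has size 1, contributing (x − 3)

So m_A(x) = x^2*(x - 3) = x^3 - 3*x^2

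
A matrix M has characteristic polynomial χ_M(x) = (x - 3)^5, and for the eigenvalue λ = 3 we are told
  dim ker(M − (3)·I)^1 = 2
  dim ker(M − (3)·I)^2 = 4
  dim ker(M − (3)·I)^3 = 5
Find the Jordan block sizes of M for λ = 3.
Block sizes for λ = 3: [3, 2]

From the dimensions of kernels of powers, the number of Jordan blocks of size at least j is d_j − d_{j−1} where d_j = dim ker(N^j) (with d_0 = 0). Computing the differences gives [2, 2, 1].
The number of blocks of size exactly k is (#blocks of size ≥ k) − (#blocks of size ≥ k + 1), so the partition is: 1 block(s) of size 2, 1 block(s) of size 3.
In nonincreasing order the block sizes are [3, 2].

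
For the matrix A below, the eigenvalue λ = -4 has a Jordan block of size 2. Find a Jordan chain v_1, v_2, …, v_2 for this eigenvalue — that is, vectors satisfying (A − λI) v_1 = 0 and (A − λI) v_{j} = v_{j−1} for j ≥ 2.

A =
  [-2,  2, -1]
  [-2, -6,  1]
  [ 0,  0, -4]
A Jordan chain for λ = -4 of length 2:
v_1 = (2, -2, 0)ᵀ
v_2 = (1, 0, 0)ᵀ

Let N = A − (-4)·I. We want v_2 with N^2 v_2 = 0 but N^1 v_2 ≠ 0; then v_{j-1} := N · v_j for j = 2, …, 2.

Pick v_2 = (1, 0, 0)ᵀ.
Then v_1 = N · v_2 = (2, -2, 0)ᵀ.

Sanity check: (A − (-4)·I) v_1 = (0, 0, 0)ᵀ = 0. ✓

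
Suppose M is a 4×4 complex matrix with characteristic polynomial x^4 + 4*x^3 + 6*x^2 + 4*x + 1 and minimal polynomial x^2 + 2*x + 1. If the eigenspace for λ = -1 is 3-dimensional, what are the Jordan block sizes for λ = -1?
Block sizes for λ = -1: [2, 1, 1]

Step 1 — from the characteristic polynomial, algebraic multiplicity of λ = -1 is 4. From dim ker(M − (-1)·I) = 3, there are exactly 3 Jordan blocks for λ = -1.
Step 2 — from the minimal polynomial, the factor (x + 1)^2 tells us the largest block for λ = -1 has size 2.
Step 3 — with total size 4, 3 blocks, and largest block 2, the block sizes (in nonincreasing order) are [2, 1, 1].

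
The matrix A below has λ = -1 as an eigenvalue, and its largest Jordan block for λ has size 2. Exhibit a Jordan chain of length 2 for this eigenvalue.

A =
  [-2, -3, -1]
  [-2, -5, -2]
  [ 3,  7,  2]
A Jordan chain for λ = -1 of length 2:
v_1 = (1, 0, -1)ᵀ
v_2 = (2, -1, 0)ᵀ

Let N = A − (-1)·I. We want v_2 with N^2 v_2 = 0 but N^1 v_2 ≠ 0; then v_{j-1} := N · v_j for j = 2, …, 2.

Pick v_2 = (2, -1, 0)ᵀ.
Then v_1 = N · v_2 = (1, 0, -1)ᵀ.

Sanity check: (A − (-1)·I) v_1 = (0, 0, 0)ᵀ = 0. ✓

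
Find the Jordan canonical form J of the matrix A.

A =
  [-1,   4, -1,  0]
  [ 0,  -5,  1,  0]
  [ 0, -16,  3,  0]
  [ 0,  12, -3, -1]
J_2(-1) ⊕ J_1(-1) ⊕ J_1(-1)

The characteristic polynomial is
  det(x·I − A) = x^4 + 4*x^3 + 6*x^2 + 4*x + 1 = (x + 1)^4

Eigenvalues and multiplicities (the geometric multiplicity of λ is n − rank(A − λI), which equals the number of Jordan blocks for λ):
  λ = -1: algebraic multiplicity = 4, geometric multiplicity = 3

Determining the block sizes for each eigenvalue:
  λ = -1: 3 blocks summing to 4 forces exactly one block of size 2 and the rest size 1 → block sizes [2, 1, 1]

Assembling the blocks gives a Jordan form
J =
  [-1,  1,  0,  0]
  [ 0, -1,  0,  0]
  [ 0,  0, -1,  0]
  [ 0,  0,  0, -1]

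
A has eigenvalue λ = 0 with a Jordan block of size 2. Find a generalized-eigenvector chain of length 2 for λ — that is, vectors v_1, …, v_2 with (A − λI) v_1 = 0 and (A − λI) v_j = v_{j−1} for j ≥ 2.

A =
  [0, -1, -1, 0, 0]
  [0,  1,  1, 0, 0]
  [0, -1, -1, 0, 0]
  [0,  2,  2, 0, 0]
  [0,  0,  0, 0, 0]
A Jordan chain for λ = 0 of length 2:
v_1 = (-1, 1, -1, 2, 0)ᵀ
v_2 = (0, 1, 0, 0, 0)ᵀ

Let N = A − (0)·I. We want v_2 with N^2 v_2 = 0 but N^1 v_2 ≠ 0; then v_{j-1} := N · v_j for j = 2, …, 2.

Pick v_2 = (0, 1, 0, 0, 0)ᵀ.
Then v_1 = N · v_2 = (-1, 1, -1, 2, 0)ᵀ.

Sanity check: (A − (0)·I) v_1 = (0, 0, 0, 0, 0)ᵀ = 0. ✓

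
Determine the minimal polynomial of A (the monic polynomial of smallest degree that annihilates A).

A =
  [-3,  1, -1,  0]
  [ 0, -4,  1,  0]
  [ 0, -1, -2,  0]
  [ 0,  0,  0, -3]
x^2 + 6*x + 9

The characteristic polynomial is χ_A(x) = (x + 3)^4, so the eigenvalues are known. The minimal polynomial is
  m_A(x) = Π_λ (x − λ)^{k_λ}
where k_λ is the size of the *largest* Jordan block for λ (equivalently, the smallest k with (A − λI)^k v = 0 for every generalised eigenvector v of λ).

  λ = -3: largest Jordan block has size 2, contributing (x + 3)^2

So m_A(x) = (x + 3)^2 = x^2 + 6*x + 9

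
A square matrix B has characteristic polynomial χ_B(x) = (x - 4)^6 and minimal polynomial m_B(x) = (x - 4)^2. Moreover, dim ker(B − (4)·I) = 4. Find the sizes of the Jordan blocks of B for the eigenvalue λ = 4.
Block sizes for λ = 4: [2, 2, 1, 1]

Step 1 — from the characteristic polynomial, algebraic multiplicity of λ = 4 is 6. From dim ker(B − (4)·I) = 4, there are exactly 4 Jordan blocks for λ = 4.
Step 2 — from the minimal polynomial, the factor (x − 4)^2 tells us the largest block for λ = 4 has size 2.
Step 3 — with total size 6, 4 blocks, and largest block 2, the block sizes (in nonincreasing order) are [2, 2, 1, 1].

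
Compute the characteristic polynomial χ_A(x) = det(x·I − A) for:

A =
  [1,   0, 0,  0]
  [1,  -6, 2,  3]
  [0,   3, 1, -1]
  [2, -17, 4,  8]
x^4 - 4*x^3 + 6*x^2 - 4*x + 1

Expanding det(x·I − A) (e.g. by cofactor expansion or by noting that A is similar to its Jordan form J, which has the same characteristic polynomial as A) gives
  χ_A(x) = x^4 - 4*x^3 + 6*x^2 - 4*x + 1
which factors as (x - 1)^4. The eigenvalues (with algebraic multiplicities) are λ = 1 with multiplicity 4.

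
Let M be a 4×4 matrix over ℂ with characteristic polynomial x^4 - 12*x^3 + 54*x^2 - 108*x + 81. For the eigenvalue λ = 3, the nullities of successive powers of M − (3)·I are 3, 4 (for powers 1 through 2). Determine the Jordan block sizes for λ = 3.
Block sizes for λ = 3: [2, 1, 1]

From the dimensions of kernels of powers, the number of Jordan blocks of size at least j is d_j − d_{j−1} where d_j = dim ker(N^j) (with d_0 = 0). Computing the differences gives [3, 1].
The number of blocks of size exactly k is (#blocks of size ≥ k) − (#blocks of size ≥ k + 1), so the partition is: 2 block(s) of size 1, 1 block(s) of size 2.
In nonincreasing order the block sizes are [2, 1, 1].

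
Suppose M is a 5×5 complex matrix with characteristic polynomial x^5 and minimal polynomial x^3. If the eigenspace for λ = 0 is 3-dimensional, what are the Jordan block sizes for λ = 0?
Block sizes for λ = 0: [3, 1, 1]

Step 1 — from the characteristic polynomial, algebraic multiplicity of λ = 0 is 5. From dim ker(M − (0)·I) = 3, there are exactly 3 Jordan blocks for λ = 0.
Step 2 — from the minimal polynomial, the factor (x − 0)^3 tells us the largest block for λ = 0 has size 3.
Step 3 — with total size 5, 3 blocks, and largest block 3, the block sizes (in nonincreasing order) are [3, 1, 1].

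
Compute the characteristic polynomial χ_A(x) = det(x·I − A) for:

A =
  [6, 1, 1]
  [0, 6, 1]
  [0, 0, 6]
x^3 - 18*x^2 + 108*x - 216

Expanding det(x·I − A) (e.g. by cofactor expansion or by noting that A is similar to its Jordan form J, which has the same characteristic polynomial as A) gives
  χ_A(x) = x^3 - 18*x^2 + 108*x - 216
which factors as (x - 6)^3. The eigenvalues (with algebraic multiplicities) are λ = 6 with multiplicity 3.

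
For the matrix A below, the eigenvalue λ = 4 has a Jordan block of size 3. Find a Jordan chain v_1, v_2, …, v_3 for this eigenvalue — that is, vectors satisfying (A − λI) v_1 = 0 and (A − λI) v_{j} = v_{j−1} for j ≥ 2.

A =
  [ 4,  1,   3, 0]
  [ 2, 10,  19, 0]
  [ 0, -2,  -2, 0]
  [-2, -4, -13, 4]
A Jordan chain for λ = 4 of length 3:
v_1 = (2, 12, -4, -8)ᵀ
v_2 = (0, 2, 0, -2)ᵀ
v_3 = (1, 0, 0, 0)ᵀ

Let N = A − (4)·I. We want v_3 with N^3 v_3 = 0 but N^2 v_3 ≠ 0; then v_{j-1} := N · v_j for j = 3, …, 2.

Pick v_3 = (1, 0, 0, 0)ᵀ.
Then v_2 = N · v_3 = (0, 2, 0, -2)ᵀ.
Then v_1 = N · v_2 = (2, 12, -4, -8)ᵀ.

Sanity check: (A − (4)·I) v_1 = (0, 0, 0, 0)ᵀ = 0. ✓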